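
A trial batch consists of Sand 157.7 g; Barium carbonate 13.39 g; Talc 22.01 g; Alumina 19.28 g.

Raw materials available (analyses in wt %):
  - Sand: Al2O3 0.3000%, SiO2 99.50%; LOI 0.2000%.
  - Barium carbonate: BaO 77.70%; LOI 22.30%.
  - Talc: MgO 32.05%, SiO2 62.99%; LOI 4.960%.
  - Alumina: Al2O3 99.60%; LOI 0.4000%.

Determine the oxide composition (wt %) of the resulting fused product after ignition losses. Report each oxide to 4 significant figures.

Glass mass = 207.9 g (batch 212.4 − LOI 4.470).
Composition: Al2O3 9.464%, BaO 5.004%, MgO 3.393%, SiO2 82.14%

Working values appear with 4-significant-figure rounding at each printed step — the whole derivation runs at full float precision all the way through; every reported result takes a single rounding — derived quantities, including the totals, the yield, net glass mass, ignition loss, the four compositions, are computed starting from the weights for 207.9 g of glass at full precision exactly as printed in the problem or answer text.
Mass of each oxide from the mix:
  Al2O3: 157.7·0.003000 + 19.28·0.9960 = 19.68 g
  BaO: 13.39·0.7770 = 10.40 g
  MgO: 22.01·0.3205 = 7.054 g
  SiO2: 157.7·0.9950 + 22.01·0.6299 = 170.8 g
LOI: 157.7·0.002000 + 13.39·0.2230 + 22.01·0.04960 + 19.28·0.004000 = 4.470 g
Resulting glass, batch − LOI: 212.4 − 4.470 = 207.9 g (consistent with Σ oxide mass)
wt % = 100 × oxide mass / glass mass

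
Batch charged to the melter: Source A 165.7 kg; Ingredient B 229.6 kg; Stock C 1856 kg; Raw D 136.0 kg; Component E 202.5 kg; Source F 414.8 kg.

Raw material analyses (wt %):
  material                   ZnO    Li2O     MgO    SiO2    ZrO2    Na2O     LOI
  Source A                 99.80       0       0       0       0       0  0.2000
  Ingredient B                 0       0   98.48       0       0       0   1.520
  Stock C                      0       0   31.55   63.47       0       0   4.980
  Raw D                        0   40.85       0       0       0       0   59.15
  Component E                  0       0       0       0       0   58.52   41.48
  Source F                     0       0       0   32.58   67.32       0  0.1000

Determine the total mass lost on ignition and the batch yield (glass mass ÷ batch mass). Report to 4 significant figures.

Every computation carries full float precision in every operation; in-progress results appear, rounded to four significant digits, at each printed step; a single rounding finalizes each reported value — the derived quantities, which include ignition loss, totals, the six compositions, glass mass, the yield, are re-derived in full precision, precisely as stated by the problem or the answer, from the weighed amounts per 2743 kg of glass.
Ignition loss by material:
  Source A: 165.7 × 0.002000 = 0.3314 kg
  Ingredient B: 229.6 × 0.01520 = 3.490 kg
  Stock C: 1856 × 0.04980 = 92.43 kg
  Raw D: 136.0 × 0.5915 = 80.44 kg
  Component E: 202.5 × 0.4148 = 84.00 kg
  Source F: 414.8 × 0.001000 = 0.4148 kg
Total LOI = 261.1 kg
Glass = batch − LOI = 3005 − 261.1 = 2743 kg

LOI loss = 261.1 kg; glass = 2743 kg; yield = 91.31%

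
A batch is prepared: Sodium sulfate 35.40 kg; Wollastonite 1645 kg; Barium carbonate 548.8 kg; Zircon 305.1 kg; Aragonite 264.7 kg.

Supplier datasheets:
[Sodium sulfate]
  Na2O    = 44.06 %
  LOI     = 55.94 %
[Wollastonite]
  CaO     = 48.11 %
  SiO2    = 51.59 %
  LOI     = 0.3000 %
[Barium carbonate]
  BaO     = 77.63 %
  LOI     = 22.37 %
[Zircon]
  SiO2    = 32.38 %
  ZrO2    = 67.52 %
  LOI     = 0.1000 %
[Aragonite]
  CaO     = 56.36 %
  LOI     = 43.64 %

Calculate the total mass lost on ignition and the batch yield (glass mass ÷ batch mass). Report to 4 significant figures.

LOI loss = 263.3 kg; glass = 2536 kg; yield = 90.59%

The intermediate values appear with 4-significant-digit rounding when written out. Every computation carries full float precision from first step to last; each reported figure undergoes a single rounding. The derived quantities (ignition loss, glass mass, totals, five oxide percentages, the yield) are carried in full float precision using the weight values at 2536 kg of glass as quoted within either problem or answer.
Each material's LOI contribution:
  Sodium sulfate: 35.40 × 0.5594 = 19.80 kg
  Wollastonite: 1645 × 0.003000 = 4.935 kg
  Barium carbonate: 548.8 × 0.2237 = 122.8 kg
  Zircon: 305.1 × 0.001000 = 0.3051 kg
  Aragonite: 264.7 × 0.4364 = 115.5 kg
Total LOI = 263.3 kg
Glass = batch − LOI = 2799 − 263.3 = 2536 kg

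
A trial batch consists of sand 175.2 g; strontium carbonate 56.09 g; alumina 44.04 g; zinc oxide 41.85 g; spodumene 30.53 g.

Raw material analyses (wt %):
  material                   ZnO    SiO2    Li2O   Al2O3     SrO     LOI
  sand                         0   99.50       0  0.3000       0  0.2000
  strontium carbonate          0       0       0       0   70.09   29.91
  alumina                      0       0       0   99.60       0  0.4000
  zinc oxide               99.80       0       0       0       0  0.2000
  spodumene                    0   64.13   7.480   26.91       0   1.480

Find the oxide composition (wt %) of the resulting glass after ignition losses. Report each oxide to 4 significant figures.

Glass mass = 329.9 g (batch 347.7 − LOI 17.84).
Composition: ZnO 12.66%, SiO2 58.78%, Li2O 0.6923%, Al2O3 15.95%, SrO 11.92%

Intermediates are shown rounded off to 4 significant figures at each printed step; all arithmetic carries full precision end to end. A single rounding completes every reported figure; the derived quantities, including totals, the five compositions, LOI, net glass mass, the yield, are rebuilt from the weighed amounts on 329.9 g of glass in full precision, exactly as shown in problem or answer.
Mass of each oxide from the mix:
  ZnO: 41.85·0.9980 = 41.77 g
  SiO2: 175.2·0.9950 + 30.53·0.6413 = 193.9 g
  Li2O: 30.53·0.07480 = 2.284 g
  Al2O3: 175.2·0.003000 + 44.04·0.9960 + 30.53·0.2691 = 52.61 g
  SrO: 56.09·0.7009 = 39.31 g
LOI: 175.2·0.002000 + 56.09·0.2991 + 44.04·0.004000 + 41.85·0.002000 + 30.53·0.01480 = 17.84 g
Resulting glass, batch − LOI: 347.7 − 17.84 = 329.9 g (matching Σ of the oxides)
wt %: oxide over glass, times 100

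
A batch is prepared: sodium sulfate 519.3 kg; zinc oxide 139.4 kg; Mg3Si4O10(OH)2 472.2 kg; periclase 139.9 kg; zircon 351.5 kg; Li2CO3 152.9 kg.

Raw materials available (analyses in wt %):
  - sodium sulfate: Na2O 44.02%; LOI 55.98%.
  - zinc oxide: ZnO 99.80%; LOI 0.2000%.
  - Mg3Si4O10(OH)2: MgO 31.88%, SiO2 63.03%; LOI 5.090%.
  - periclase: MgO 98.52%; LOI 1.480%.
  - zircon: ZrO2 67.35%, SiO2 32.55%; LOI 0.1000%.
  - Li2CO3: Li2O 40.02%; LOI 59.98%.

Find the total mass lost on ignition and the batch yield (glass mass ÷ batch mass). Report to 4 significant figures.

LOI loss = 409.1 kg; glass = 1366 kg; yield = 76.95%

All arithmetic holds full precision through the solve — mid-chain values appear, rounded to 4 significant digits, between the steps. Every reported result carries a single rounding — the derived quantities are re-derived at exact precision (totals, LOI, six oxide percentages, the yield, net glass mass) starting from the weights on 1366 kg of glass as given in the problem or the answer.
Material-by-material LOI:
  sodium sulfate: 519.3 × 0.5598 = 290.7 kg
  zinc oxide: 139.4 × 0.002000 = 0.2788 kg
  Mg3Si4O10(OH)2: 472.2 × 0.05090 = 24.03 kg
  periclase: 139.9 × 0.01480 = 2.071 kg
  zircon: 351.5 × 0.001000 = 0.3515 kg
  Li2CO3: 152.9 × 0.5998 = 91.71 kg
Total LOI = 409.1 kg
Glass = batch − LOI = 1775 − 409.1 = 1366 kg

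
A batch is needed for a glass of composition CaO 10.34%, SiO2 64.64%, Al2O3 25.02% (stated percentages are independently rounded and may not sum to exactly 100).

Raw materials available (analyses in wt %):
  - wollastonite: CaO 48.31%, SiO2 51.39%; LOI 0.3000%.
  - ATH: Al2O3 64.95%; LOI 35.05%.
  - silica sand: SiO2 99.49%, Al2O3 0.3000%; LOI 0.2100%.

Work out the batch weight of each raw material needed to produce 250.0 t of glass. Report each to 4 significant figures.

In-progress results are printed (rounded to 4 significant figures) between the steps; the whole derivation holds full float precision in every operation; every reported result is rounded once only — all derived quantities (the totals, yield, three oxide percentages, glass mass, LOI) are carried from the batch weights on 250.0 t of glass at exact precision, exactly as printed in the problem or the answer.
Oxide mass targets, per 250.0 t glass:
  CaO: 10.34% × 250.0 = 25.85 t
  SiO2: 64.64% × 250.0 = 161.6 t
  Al2O3: 25.02% × 250.0 = 62.55 t
Oxide-by-oxide audit given the weights on record, against the basis in use (summed amounts equal target values once rounding is allowed for):
  CaO: 53.51·0.4831 = 25.85 t (target 25.85 t)
  SiO2: 53.51·0.5139 + 134.8·0.9949 = 161.6 t (target 161.6 t)
  Al2O3: 95.68·0.6495 + 134.8·0.003000 = 62.55 t (target 62.55 t)
Mass balance on the glass: total charge less LOI = 250.0 t (the targets, summed, come to 250.0 t; basis as stated: 250.0 t — rounding explains the deltas).
Adding the batch up: Σ batch = 284.0 t; the LOI term Σ batch·LOI equals 33.98 t; as yield: glass ÷ batch → 88.03%.

Batch per 250.0 t glass:
  wollastonite: 53.51 t
  ATH: 95.68 t
  silica sand: 134.8 t
Total batch = 284.0 t; LOI loss = 33.98 t; yield = 88.03%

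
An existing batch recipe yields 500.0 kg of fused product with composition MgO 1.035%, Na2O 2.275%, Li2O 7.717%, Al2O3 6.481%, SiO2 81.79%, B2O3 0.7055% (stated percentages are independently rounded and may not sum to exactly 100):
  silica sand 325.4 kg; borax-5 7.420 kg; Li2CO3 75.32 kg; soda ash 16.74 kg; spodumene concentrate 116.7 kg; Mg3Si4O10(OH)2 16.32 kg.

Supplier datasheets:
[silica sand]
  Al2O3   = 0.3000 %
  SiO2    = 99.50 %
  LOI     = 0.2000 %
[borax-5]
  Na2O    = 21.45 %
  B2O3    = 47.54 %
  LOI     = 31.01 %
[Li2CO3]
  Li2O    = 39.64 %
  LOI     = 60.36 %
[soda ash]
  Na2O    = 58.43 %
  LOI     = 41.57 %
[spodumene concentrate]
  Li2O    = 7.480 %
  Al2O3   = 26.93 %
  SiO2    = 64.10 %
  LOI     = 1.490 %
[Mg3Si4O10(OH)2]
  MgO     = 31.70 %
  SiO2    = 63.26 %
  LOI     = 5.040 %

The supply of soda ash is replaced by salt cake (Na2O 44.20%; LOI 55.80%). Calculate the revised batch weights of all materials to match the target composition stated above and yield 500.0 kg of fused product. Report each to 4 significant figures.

Working values are rounded to four significant digits when displayed — all arithmetic runs at full precision through the solve. A single rounding finalizes every reported value — derived quantities (glass mass, ignition loss, the six compositions, the totals, yield) are recomputed using the weight values for 500.0 kg of glass at full precision, as set out in either problem or answer.
Target oxide masses per 500.0 kg fused product:
  MgO: 1.035% × 500.0 = 5.175 kg
  Na2O: 2.275% × 500.0 = 11.38 kg
  Li2O: 7.717% × 500.0 = 38.58 kg
  Al2O3: 6.481% × 500.0 = 32.40 kg
  SiO2: 81.79% × 500.0 = 409.0 kg
  B2O3: 0.7055% × 500.0 = 3.528 kg
Sums-versus-targets review per the reported batch figures, per the basis as stated (sums match the target masses inside rounding margins):
  MgO: 16.32·0.3170 = 5.173 kg (target 5.175 kg)
  Na2O: 7.420·0.2145 + 22.13·0.4420 = 11.37 kg (target 11.38 kg)
  Li2O: 75.32·0.3964 + 116.7·0.07480 = 38.59 kg (target 38.58 kg)
  Al2O3: 325.4·0.003000 + 116.7·0.2693 = 32.40 kg (target 32.40 kg)
  SiO2: 325.4·0.9950 + 116.7·0.6410 + 16.32·0.6326 = 408.9 kg (target 409.0 kg)
  B2O3: 7.420·0.4754 = 3.527 kg (target 3.528 kg)
Auditing the glass mass value: batch total minus LOI = 500.0 kg (oxide target masses add up to 500.0 kg; with the basis standing at 500.0 kg — gaps are rounding artifacts).
Total batch = Σ batch = 563.3 kg; loss to ignition Σ batch·LOI = 63.32 kg; yield: glass divided by total = 88.76%.

Revised batch per 500.0 kg fused product:
  silica sand: 325.4 kg
  borax-5: 7.420 kg
  Li2CO3: 75.32 kg
  salt cake: 22.13 kg
  spodumene concentrate: 116.7 kg
  Mg3Si4O10(OH)2: 16.32 kg
Total batch = 563.3 kg; LOI loss = 63.32 kg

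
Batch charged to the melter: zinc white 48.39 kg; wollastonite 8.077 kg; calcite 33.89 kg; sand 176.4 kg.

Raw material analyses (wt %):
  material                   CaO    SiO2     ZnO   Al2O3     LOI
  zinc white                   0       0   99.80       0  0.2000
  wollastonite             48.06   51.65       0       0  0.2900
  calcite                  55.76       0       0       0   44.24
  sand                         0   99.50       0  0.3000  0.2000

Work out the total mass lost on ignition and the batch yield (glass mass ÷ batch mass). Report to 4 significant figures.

Every computation maintains full precision from first step to last. Intermediates are printed, with 4-significant-figure rounding, in the working; every reported result is rounded once only; all derived quantities are rebuilt at full float precision (net glass mass, LOI, the four compositions, the yield, totals) from the weighed amounts on 251.3 kg of glass exactly as shown in the question or the answer.
Ignition loss by material:
  zinc white: 48.39 × 0.002000 = 0.09678 kg
  wollastonite: 8.077 × 0.002900 = 0.02342 kg
  calcite: 33.89 × 0.4424 = 14.99 kg
  sand: 176.4 × 0.002000 = 0.3528 kg
Total LOI = 15.47 kg
Glass = batch − LOI = 266.8 − 15.47 = 251.3 kg

LOI loss = 15.47 kg; glass = 251.3 kg; yield = 94.20%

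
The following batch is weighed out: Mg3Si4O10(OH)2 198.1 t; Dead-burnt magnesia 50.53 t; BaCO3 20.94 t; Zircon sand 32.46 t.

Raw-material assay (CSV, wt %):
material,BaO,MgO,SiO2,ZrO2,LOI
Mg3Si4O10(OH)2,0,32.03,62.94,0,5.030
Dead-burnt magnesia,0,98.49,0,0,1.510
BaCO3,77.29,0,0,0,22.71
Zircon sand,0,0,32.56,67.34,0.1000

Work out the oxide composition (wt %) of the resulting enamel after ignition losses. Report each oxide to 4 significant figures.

Exact precision is held from first step to last. Intermediates are printed with 4-significant-figure rounding alongside each step — every reported figure takes a single rounding; the derived quantities (yield, net glass mass, totals, LOI, four oxide percentages) are computed at full precision from the batch weights on 286.5 t of glass exactly as shown in the problem or answer text.
Mass of each oxide from the mix:
  BaO: 20.94·0.7729 = 16.18 t
  MgO: 198.1·0.3203 + 50.53·0.9849 = 113.2 t
  SiO2: 198.1·0.6294 + 32.46·0.3256 = 135.3 t
  ZrO2: 32.46·0.6734 = 21.86 t
LOI: 198.1·0.05030 + 50.53·0.01510 + 20.94·0.2271 + 32.46·0.001000 = 15.52 t
Net of LOI, the glass mass = 302.0 − 15.52 = 286.5 t (= the summed oxide contributions)
wt % = 100 × oxide mass / glass mass

Glass mass = 286.5 t (batch 302.0 − LOI 15.52).
Composition: BaO 5.649%, MgO 39.52%, SiO2 47.21%, ZrO2 7.629%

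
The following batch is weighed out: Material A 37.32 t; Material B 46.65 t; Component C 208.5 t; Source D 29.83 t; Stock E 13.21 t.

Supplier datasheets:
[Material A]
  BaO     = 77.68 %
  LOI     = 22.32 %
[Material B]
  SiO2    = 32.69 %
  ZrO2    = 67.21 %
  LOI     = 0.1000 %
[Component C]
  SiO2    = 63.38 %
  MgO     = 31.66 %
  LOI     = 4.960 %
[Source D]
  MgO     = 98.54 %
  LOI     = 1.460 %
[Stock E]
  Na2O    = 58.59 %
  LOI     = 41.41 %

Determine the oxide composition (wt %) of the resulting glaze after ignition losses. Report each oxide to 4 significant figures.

Glass mass = 310.9 t (batch 335.5 − LOI 24.62).
Composition: BaO 9.325%, SiO2 47.41%, ZrO2 10.09%, Na2O 2.490%, MgO 30.69%

Mid-chain values are printed, with 4-significant-digit rounding, alongside each step — all internal work keeps exact precision in every operation — each reported result sees exactly one rounding; derived quantities (the five compositions, the totals, ignition loss, net glass mass, the yield) are computed from the batch weights per 310.9 t of glass at full precision, exactly as printed in question or answer.
Mass of each oxide from the mix:
  BaO: 37.32·0.7768 = 28.99 t
  SiO2: 46.65·0.3269 + 208.5·0.6338 = 147.4 t
  ZrO2: 46.65·0.6721 = 31.35 t
  Na2O: 13.21·0.5859 = 7.740 t
  MgO: 208.5·0.3166 + 29.83·0.9854 = 95.41 t
LOI: 37.32·0.2232 + 46.65·0.001000 + 208.5·0.04960 + 29.83·0.01460 + 13.21·0.4141 = 24.62 t
Glass = total batch minus LOI = 335.5 − 24.62 = 310.9 t (= the summed oxide contributions)
percent share: oxide ÷ glass, ×100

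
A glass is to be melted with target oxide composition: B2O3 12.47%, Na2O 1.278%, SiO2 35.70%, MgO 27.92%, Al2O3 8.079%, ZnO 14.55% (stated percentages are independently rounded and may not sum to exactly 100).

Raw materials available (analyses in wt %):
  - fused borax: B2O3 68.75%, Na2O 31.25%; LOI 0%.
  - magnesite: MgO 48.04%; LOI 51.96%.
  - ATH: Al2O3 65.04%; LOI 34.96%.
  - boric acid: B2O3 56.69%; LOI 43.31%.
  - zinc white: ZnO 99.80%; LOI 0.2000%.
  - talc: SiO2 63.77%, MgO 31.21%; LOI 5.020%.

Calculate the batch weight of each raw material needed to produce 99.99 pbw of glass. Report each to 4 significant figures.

Batch per 99.99 pbw glass:
  fused borax: 4.089 pbw
  magnesite: 21.75 pbw
  ATH: 12.42 pbw
  boric acid: 17.04 pbw
  zinc white: 14.58 pbw
  talc: 55.98 pbw
Total batch = 125.9 pbw; LOI loss = 25.86 pbw; yield = 79.45%

In-progress results are shown, rounded to four significant figures, at each printed step; all arithmetic holds full float precision from start to finish — a single rounding completes every reported result; the derived quantities are carried from the batch weights for 99.99 pbw of glass in full float precision (the yield, LOI, six oxide percentages, net glass mass, totals) as quoted within the problem or answer text.
Per-oxide target masses for 99.99 pbw glass:
  B2O3: 12.47% × 99.99 = 12.47 pbw
  Na2O: 1.278% × 99.99 = 1.278 pbw
  SiO2: 35.70% × 99.99 = 35.70 pbw
  MgO: 27.92% × 99.99 = 27.92 pbw
  Al2O3: 8.079% × 99.99 = 8.078 pbw
  ZnO: 14.55% × 99.99 = 14.55 pbw
Sums-versus-targets review using the reported weights, per the basis as stated (summed amounts equal target values within answer rounding):
  B2O3: 4.089·0.6875 + 17.04·0.5669 = 12.47 pbw (target 12.47 pbw)
  Na2O: 4.089·0.3125 = 1.278 pbw (target 1.278 pbw)
  SiO2: 55.98·0.6377 = 35.70 pbw (target 35.70 pbw)
  MgO: 21.75·0.4804 + 55.98·0.3121 = 27.92 pbw (target 27.92 pbw)
  Al2O3: 12.42·0.6504 = 8.078 pbw (target 8.078 pbw)
  ZnO: 14.58·0.9980 = 14.55 pbw (target 14.55 pbw)
The glass-mass cross-check: whole batch net of LOI = 100.0 pbw (oxide target masses add up to 99.99 pbw; versus the stated basis of 99.99 pbw — differing by rounding only).
Total batch = Σ batch = 125.9 pbw; loss to ignition Σ batch·LOI = 25.86 pbw; yield = glass ÷ total batch = 79.45%.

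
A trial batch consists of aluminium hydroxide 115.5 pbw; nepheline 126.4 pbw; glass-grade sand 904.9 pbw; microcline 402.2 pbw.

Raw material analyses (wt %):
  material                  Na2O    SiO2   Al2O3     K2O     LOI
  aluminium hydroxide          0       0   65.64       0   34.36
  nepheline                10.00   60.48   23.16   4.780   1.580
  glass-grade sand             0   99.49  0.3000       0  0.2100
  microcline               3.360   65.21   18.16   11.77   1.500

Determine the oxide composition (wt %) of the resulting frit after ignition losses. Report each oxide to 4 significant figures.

In-progress results are displayed, rounded to 4 significant digits, within the worked lines. The working math holds exact precision from first step to last; each reported number takes a single rounding; the derived quantities, including totals, yield, LOI, the four compositions, net glass mass, are re-derived using the weight values on 1499 pbw of glass at exact precision as quoted within question or answer.
Oxide-by-oxide delivered mass:
  Na2O: 126.4·0.1000 + 402.2·0.03360 = 26.15 pbw
  SiO2: 126.4·0.6048 + 904.9·0.9949 + 402.2·0.6521 = 1239 pbw
  Al2O3: 115.5·0.6564 + 126.4·0.2316 + 904.9·0.003000 + 402.2·0.1816 = 180.8 pbw
  K2O: 126.4·0.04780 + 402.2·0.1177 = 53.38 pbw
LOI: 115.5·0.3436 + 126.4·0.01580 + 904.9·0.002100 + 402.2·0.01500 = 49.62 pbw
The glass mass, total less LOI, = 1549 − 49.62 = 1499 pbw (equal to the oxide-mass sum)
wt %: oxide over glass, times 100

Glass mass = 1499 pbw (batch 1549 − LOI 49.62).
Composition: Na2O 1.744%, SiO2 82.63%, Al2O3 12.06%, K2O 3.560%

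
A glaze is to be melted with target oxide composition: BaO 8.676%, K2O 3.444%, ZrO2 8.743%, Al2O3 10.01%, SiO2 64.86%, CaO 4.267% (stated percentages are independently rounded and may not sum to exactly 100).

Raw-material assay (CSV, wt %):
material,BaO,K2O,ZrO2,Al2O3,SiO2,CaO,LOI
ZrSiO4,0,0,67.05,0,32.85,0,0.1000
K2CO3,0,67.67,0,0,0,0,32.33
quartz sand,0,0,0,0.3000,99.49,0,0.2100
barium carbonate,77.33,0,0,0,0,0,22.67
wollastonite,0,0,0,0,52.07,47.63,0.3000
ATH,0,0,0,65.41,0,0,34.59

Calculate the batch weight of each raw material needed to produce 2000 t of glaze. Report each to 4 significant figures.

Every computation keeps exact precision in every operation — values along the way are displayed, rounded to four significant figures, in the working — every reported result takes exactly one rounding — the derived quantities, which include six oxide percentages, the totals, yield, net glass mass, ignition loss, are computed in full precision, as quoted within the question or the answer, from the batch weights for 2000 t of glass.
Target masses of each oxide per 2000 t glaze:
  BaO: 8.676% × 2000 = 173.5 t
  K2O: 3.444% × 2000 = 68.88 t
  ZrO2: 8.743% × 2000 = 174.9 t
  Al2O3: 10.01% × 2000 = 200.2 t
  SiO2: 64.86% × 2000 = 1297 t
  CaO: 4.267% × 2000 = 85.34 t
Verifying the oxide balance working from each reported weight, for the quoted basis mass (sum by sum, the targets are met inside rounding margins):
  BaO: 224.4·0.7733 = 173.5 t (target 173.5 t)
  K2O: 101.8·0.6767 = 68.89 t (target 68.88 t)
  ZrO2: 260.8·0.6705 = 174.9 t (target 174.9 t)
  Al2O3: 1124·0.003000 + 300.9·0.6541 = 200.2 t (target 200.2 t)
  SiO2: 260.8·0.3285 + 1124·0.9949 + 179.2·0.5207 = 1297 t (target 1297 t)
  CaO: 179.2·0.4763 = 85.35 t (target 85.34 t)
Glass mass check: total batch − LOI = 2000 t (summing oxide targets gives 2000 t; with the basis standing at 2000 t — a pure rounding effect).
Total batch = Σ batch = 2191 t; the LOI term Σ batch·LOI equals 191.0 t; yield: glass divided by total = 91.28%.

Batch per 2000 t glaze:
  ZrSiO4: 260.8 t
  K2CO3: 101.8 t
  quartz sand: 1124 t
  barium carbonate: 224.4 t
  wollastonite: 179.2 t
  ATH: 300.9 t
Total batch = 2191 t; LOI loss = 191.0 t; yield = 91.28%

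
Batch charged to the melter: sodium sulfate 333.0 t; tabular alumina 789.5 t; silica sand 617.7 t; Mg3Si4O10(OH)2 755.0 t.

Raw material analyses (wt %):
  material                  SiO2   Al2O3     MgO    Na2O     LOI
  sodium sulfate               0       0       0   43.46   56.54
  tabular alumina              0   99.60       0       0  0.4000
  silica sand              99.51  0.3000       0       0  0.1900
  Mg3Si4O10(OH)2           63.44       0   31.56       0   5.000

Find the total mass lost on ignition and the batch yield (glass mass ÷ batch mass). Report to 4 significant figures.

LOI loss = 230.4 t; glass = 2265 t; yield = 90.77%

All internal work holds full precision throughout; intermediates appear (rounded to four significant figures) alongside each step. Every reported value is rounded just once — all derived quantities, which include yield, net glass mass, four oxide percentages, totals, ignition loss, are computed at full float precision, as written in problem or answer, starting from the weights for 2265 t of glass.
Ignition loss by material:
  sodium sulfate: 333.0 × 0.5654 = 188.3 t
  tabular alumina: 789.5 × 0.004000 = 3.158 t
  silica sand: 617.7 × 0.001900 = 1.174 t
  Mg3Si4O10(OH)2: 755.0 × 0.05000 = 37.75 t
Total LOI = 230.4 t
Glass = batch − LOI = 2495 − 230.4 = 2265 t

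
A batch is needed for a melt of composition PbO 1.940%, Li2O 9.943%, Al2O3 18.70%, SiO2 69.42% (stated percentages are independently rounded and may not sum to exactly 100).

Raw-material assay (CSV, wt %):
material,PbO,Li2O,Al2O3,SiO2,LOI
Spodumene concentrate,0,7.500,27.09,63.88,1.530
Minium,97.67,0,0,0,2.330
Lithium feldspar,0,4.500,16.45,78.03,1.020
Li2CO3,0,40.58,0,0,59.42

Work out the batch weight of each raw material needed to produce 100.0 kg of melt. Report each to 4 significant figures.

Batch per 100.0 kg melt:
  Spodumene concentrate: 29.84 kg
  Minium: 1.986 kg
  Lithium feldspar: 64.54 kg
  Li2CO3: 11.83 kg
Total batch = 108.2 kg; LOI loss = 8.191 kg; yield = 92.43%

Intermediates appear, with 4-significant-figure rounding, as written; all arithmetic carries full precision at all times — a single rounding finalizes each reported figure; derived quantities, including ignition loss, four oxide percentages, the yield, the totals, glass mass, are recomputed starting from the weights for 100.0 kg of glass at full float precision exactly as shown in problem or answer.
The oxide mass targets at 100.0 kg melt:
  PbO: 1.940% × 100.0 = 1.940 kg
  Li2O: 9.943% × 100.0 = 9.943 kg
  Al2O3: 18.70% × 100.0 = 18.70 kg
  SiO2: 69.42% × 100.0 = 69.42 kg
Verifying the oxide balance given the weights on record, against the basis in use (sums match the target masses modulo rounding of the values):
  PbO: 1.986·0.9767 = 1.940 kg (target 1.940 kg)
  Li2O: 29.84·0.07500 + 64.54·0.04500 + 11.83·0.4058 = 9.943 kg (target 9.943 kg)
  Al2O3: 29.84·0.2709 + 64.54·0.1645 = 18.70 kg (target 18.70 kg)
  SiO2: 29.84·0.6388 + 64.54·0.7803 = 69.42 kg (target 69.42 kg)
Glass-mass bookkeeping: Σ batch − LOI loss = 100.0 kg (the targets, summed, come to 100.0 kg; against the stated basis, 100.0 kg — any gap is answer rounding).
Whole-batch sum: Σ batch = 108.2 kg; Σ batch·LOI gives LOI loss = 8.191 kg; the yield ratio, glass ÷ batch: 92.43%.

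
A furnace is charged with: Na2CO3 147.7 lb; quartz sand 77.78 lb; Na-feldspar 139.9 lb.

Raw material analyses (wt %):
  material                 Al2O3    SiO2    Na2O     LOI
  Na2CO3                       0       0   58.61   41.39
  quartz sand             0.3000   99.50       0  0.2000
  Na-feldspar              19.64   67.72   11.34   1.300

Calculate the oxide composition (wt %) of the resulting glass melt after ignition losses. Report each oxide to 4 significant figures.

Glass mass = 302.3 lb (batch 365.4 − LOI 63.11).
Composition: Al2O3 9.167%, SiO2 56.95%, Na2O 33.89%

Working values appear, with 4-significant-digit rounding, across the worked steps. Full float precision is kept end to end — a single rounding completes each reported number — derived quantities, which include glass mass, LOI, totals, the three compositions, yield, are recomputed in full precision, as given in problem or answer, using the weight values at 302.3 lb of glass.
Oxide-by-oxide delivered mass:
  Al2O3: 77.78·0.003000 + 139.9·0.1964 = 27.71 lb
  SiO2: 77.78·0.9950 + 139.9·0.6772 = 172.1 lb
  Na2O: 147.7·0.5861 + 139.9·0.1134 = 102.4 lb
LOI: 147.7·0.4139 + 77.78·0.002000 + 139.9·0.01300 = 63.11 lb
Glass mass = batch − LOI = 365.4 − 63.11 = 302.3 lb (matching Σ of the oxides)
wt % = oxide mass / glass mass × 100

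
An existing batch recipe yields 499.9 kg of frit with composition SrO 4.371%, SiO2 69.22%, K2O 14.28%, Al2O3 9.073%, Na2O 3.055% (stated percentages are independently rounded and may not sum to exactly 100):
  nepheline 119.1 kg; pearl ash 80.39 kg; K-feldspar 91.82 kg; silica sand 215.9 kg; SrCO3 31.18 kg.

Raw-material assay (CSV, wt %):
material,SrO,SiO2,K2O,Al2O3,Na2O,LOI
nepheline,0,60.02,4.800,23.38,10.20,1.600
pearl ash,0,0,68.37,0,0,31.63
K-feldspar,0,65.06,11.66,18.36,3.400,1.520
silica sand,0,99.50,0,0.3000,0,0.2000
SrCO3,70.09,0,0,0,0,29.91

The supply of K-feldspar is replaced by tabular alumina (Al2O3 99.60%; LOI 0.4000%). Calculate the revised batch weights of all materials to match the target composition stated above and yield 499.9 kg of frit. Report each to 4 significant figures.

Revised batch per 499.9 kg frit:
  nepheline: 149.7 kg
  pearl ash: 93.90 kg
  tabular alumina: 9.616 kg
  silica sand: 257.5 kg
  SrCO3: 31.18 kg
Total batch = 541.9 kg; LOI loss = 41.98 kg

Exact precision is maintained at each step; working values are printed rounded to 4 significant digits when written out — each reported number is rounded just once — the derived quantities (five oxide percentages, totals, LOI, yield, glass mass) are re-derived at full precision starting from the weights per 499.9 kg of glass as written in the problem or answer text.
Oxide-by-oxide targets in 499.9 kg frit:
  SrO: 4.371% × 499.9 = 21.85 kg
  SiO2: 69.22% × 499.9 = 346.0 kg
  K2O: 14.28% × 499.9 = 71.39 kg
  Al2O3: 9.073% × 499.9 = 45.36 kg
  Na2O: 3.055% × 499.9 = 15.27 kg
Oxide-by-oxide audit given the weights on record, versus the basis set out (every target is met by its sum within answer rounding):
  SrO: 31.18·0.7009 = 21.85 kg (target 21.85 kg)
  SiO2: 149.7·0.6002 + 257.5·0.9950 = 346.1 kg (target 346.0 kg)
  K2O: 149.7·0.04800 + 93.90·0.6837 = 71.39 kg (target 71.39 kg)
  Al2O3: 149.7·0.2338 + 9.616·0.9960 + 257.5·0.003000 = 45.35 kg (target 45.36 kg)
  Na2O: 149.7·0.1020 = 15.27 kg (target 15.27 kg)
The glass-mass cross-check: Σ batch − LOI loss = 499.9 kg (summing oxide targets gives 499.9 kg; versus the stated basis of 499.9 kg — differing by rounding only).
Total batch = Σ batch = 541.9 kg; LOI removed, Σ of batch·LOI: 41.98 kg; yield, glass over the total, = 92.25%.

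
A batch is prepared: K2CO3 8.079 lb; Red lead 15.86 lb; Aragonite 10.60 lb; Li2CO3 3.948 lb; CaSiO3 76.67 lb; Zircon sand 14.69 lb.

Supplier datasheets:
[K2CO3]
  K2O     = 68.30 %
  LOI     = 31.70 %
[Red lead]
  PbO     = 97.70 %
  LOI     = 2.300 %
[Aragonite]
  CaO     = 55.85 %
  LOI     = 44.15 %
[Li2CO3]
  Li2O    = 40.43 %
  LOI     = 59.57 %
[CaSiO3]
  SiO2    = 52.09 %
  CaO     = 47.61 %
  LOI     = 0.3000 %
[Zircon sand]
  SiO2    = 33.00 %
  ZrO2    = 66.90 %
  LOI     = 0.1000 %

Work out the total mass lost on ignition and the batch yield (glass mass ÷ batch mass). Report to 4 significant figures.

LOI loss = 10.20 lb; glass = 119.6 lb; yield = 92.14%

In-progress results are displayed (rounded to 4 significant digits) within the worked lines — the working math keeps full precision in every operation — each reported result is rounded just once — the derived quantities are computed in exact precision (LOI, six oxide percentages, net glass mass, the totals, yield) from the weighed amounts on 119.6 lb of glass, precisely as stated by the problem or answer text.
Each material's LOI contribution:
  K2CO3: 8.079 × 0.3170 = 2.561 lb
  Red lead: 15.86 × 0.02300 = 0.3648 lb
  Aragonite: 10.60 × 0.4415 = 4.680 lb
  Li2CO3: 3.948 × 0.5957 = 2.352 lb
  CaSiO3: 76.67 × 0.003000 = 0.2300 lb
  Zircon sand: 14.69 × 0.001000 = 0.01469 lb
Total LOI = 10.20 lb
Glass = batch − LOI = 129.8 − 10.20 = 119.6 lb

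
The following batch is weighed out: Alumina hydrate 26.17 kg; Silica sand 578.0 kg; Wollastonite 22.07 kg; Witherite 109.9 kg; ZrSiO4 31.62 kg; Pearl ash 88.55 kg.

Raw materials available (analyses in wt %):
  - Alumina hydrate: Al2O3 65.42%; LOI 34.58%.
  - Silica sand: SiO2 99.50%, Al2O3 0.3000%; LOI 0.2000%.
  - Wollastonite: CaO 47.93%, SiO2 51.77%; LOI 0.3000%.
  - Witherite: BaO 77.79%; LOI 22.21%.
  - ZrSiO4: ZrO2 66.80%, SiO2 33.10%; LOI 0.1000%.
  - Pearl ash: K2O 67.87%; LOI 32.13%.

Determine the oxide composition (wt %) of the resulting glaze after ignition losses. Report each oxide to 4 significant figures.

Glass mass = 793.1 kg (batch 856.3 − LOI 63.16).
Composition: CaO 1.334%, ZrO2 2.663%, SiO2 75.27%, K2O 7.577%, BaO 10.78%, Al2O3 2.377%

The whole derivation holds full precision from start to finish; the intermediate values are displayed, with 4-significant-figure rounding, as written — each reported number takes a single rounding. The derived quantities are computed in exact precision (LOI, yield, glass mass, totals, the six compositions) from the weighed amounts on 793.1 kg of glass as set out in problem or answer.
Oxide-by-oxide delivered mass:
  CaO: 22.07·0.4793 = 10.58 kg
  ZrO2: 31.62·0.6680 = 21.12 kg
  SiO2: 578.0·0.9950 + 22.07·0.5177 + 31.62·0.3310 = 597.0 kg
  K2O: 88.55·0.6787 = 60.10 kg
  BaO: 109.9·0.7779 = 85.49 kg
  Al2O3: 26.17·0.6542 + 578.0·0.003000 = 18.85 kg
LOI: 26.17·0.3458 + 578.0·0.002000 + 22.07·0.003000 + 109.9·0.2221 + 31.62·0.001000 + 88.55·0.3213 = 63.16 kg
batch − LOI leaves glass = 856.3 − 63.16 = 793.1 kg (= the summed oxide contributions)
wt % = oxide mass / glass mass × 100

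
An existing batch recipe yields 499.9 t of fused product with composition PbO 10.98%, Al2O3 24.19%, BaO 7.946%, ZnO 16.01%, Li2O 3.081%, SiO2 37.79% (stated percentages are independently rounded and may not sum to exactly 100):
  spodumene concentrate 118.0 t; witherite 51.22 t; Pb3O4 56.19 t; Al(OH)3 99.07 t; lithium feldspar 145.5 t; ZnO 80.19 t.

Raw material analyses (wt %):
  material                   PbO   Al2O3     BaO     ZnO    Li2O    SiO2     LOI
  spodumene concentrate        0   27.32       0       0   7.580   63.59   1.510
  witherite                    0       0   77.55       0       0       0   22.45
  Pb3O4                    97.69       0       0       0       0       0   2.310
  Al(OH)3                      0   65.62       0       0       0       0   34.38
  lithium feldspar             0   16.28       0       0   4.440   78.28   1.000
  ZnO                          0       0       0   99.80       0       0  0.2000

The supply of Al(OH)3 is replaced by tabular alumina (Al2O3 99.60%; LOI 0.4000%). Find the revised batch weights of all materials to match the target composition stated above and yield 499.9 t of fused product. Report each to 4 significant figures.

The intermediate values are shown rounded to 4 significant figures alongside each step. Each numeric step carries exact precision through every step. Every reported number is rounded a single time — all derived quantities, including yield, six oxide percentages, net glass mass, LOI, the totals, are rebuilt from the weighed amounts for 499.9 t of glass in exact precision exactly as printed in either problem or answer.
Per-oxide target masses for 499.9 t fused product:
  PbO: 10.98% × 499.9 = 54.89 t
  Al2O3: 24.19% × 499.9 = 120.9 t
  BaO: 7.946% × 499.9 = 39.72 t
  ZnO: 16.01% × 499.9 = 80.03 t
  Li2O: 3.081% × 499.9 = 15.40 t
  SiO2: 37.79% × 499.9 = 188.9 t
Verifying the oxide balance on the weights just shown, relative to the basis at hand (target by target, the sums agree once rounding is allowed for):
  PbO: 56.19·0.9769 = 54.89 t (target 54.89 t)
  Al2O3: 118.0·0.2732 + 65.27·0.9960 + 145.5·0.1628 = 120.9 t (target 120.9 t)
  BaO: 51.22·0.7755 = 39.72 t (target 39.72 t)
  ZnO: 80.19·0.9980 = 80.03 t (target 80.03 t)
  Li2O: 118.0·0.07580 + 145.5·0.04440 = 15.40 t (target 15.40 t)
  SiO2: 118.0·0.6359 + 145.5·0.7828 = 188.9 t (target 188.9 t)
Mass balance on the glass: Σ batch − LOI loss = 499.9 t (the Σ of target masses is 499.9 t; against the stated basis, 499.9 t — differing by rounding only).
Total batch = Σ batch = 516.4 t; ignition loss, Σ(batch × LOI) = 16.46 t; yield = glass ÷ total batch = 96.81%.

Revised batch per 499.9 t fused product:
  spodumene concentrate: 118.0 t
  witherite: 51.22 t
  Pb3O4: 56.19 t
  tabular alumina: 65.27 t
  lithium feldspar: 145.5 t
  ZnO: 80.19 t
Total batch = 516.4 t; LOI loss = 16.46 t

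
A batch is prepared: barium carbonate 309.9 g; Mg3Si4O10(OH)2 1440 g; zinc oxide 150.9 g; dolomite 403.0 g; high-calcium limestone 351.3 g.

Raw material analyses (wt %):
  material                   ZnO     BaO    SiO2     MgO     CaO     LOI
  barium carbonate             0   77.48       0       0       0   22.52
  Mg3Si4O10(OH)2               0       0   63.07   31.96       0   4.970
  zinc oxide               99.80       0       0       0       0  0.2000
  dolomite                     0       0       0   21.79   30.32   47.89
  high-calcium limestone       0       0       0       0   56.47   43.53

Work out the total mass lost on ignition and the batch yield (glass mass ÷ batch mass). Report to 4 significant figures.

All arithmetic maintains exact precision end to end. Values along the way are displayed, rounded to four significant figures, when written out. Each reported value is rounded once only; all derived quantities (ignition loss, totals, yield, glass mass, five oxide percentages) are computed using the weight values at 2168 g of glass in full precision as written in problem or answer.
LOI of each material in turn:
  barium carbonate: 309.9 × 0.2252 = 69.79 g
  Mg3Si4O10(OH)2: 1440 × 0.04970 = 71.57 g
  zinc oxide: 150.9 × 0.002000 = 0.3018 g
  dolomite: 403.0 × 0.4789 = 193.0 g
  high-calcium limestone: 351.3 × 0.4353 = 152.9 g
Total LOI = 487.6 g
Glass = batch − LOI = 2655 − 487.6 = 2168 g

LOI loss = 487.6 g; glass = 2168 g; yield = 81.64%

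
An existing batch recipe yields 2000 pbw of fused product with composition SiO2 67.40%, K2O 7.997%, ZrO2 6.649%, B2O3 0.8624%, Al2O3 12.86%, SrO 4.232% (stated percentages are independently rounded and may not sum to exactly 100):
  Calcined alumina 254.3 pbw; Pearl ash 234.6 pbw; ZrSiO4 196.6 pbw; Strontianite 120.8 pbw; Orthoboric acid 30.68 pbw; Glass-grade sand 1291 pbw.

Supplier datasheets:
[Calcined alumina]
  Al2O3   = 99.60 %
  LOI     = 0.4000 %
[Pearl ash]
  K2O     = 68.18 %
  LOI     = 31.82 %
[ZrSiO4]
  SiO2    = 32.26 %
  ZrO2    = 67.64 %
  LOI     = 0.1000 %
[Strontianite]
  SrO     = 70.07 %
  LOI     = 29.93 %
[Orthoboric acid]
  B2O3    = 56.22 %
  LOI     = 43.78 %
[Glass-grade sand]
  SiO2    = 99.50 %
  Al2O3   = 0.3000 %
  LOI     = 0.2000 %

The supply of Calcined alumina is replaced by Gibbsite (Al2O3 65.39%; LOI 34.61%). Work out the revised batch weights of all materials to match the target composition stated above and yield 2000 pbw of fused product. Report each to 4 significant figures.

Revised batch per 2000 pbw fused product:
  Gibbsite: 387.4 pbw
  Pearl ash: 234.6 pbw
  ZrSiO4: 196.6 pbw
  Strontianite: 120.8 pbw
  Orthoboric acid: 30.68 pbw
  Glass-grade sand: 1291 pbw
Total batch = 2261 pbw; LOI loss = 261.1 pbw

Mid-chain values are shown, rounded to four significant figures, at each printed step; every computation keeps full float precision end to end; each reported figure is rounded exactly once — derived quantities (totals, ignition loss, glass mass, yield, the six compositions) are rebuilt in full float precision from the weighed amounts for 2000 pbw of glass precisely as stated by problem or answer.
Target oxide masses per 2000 pbw fused product:
  SiO2: 67.40% × 2000 = 1348 pbw
  K2O: 7.997% × 2000 = 159.9 pbw
  ZrO2: 6.649% × 2000 = 133.0 pbw
  B2O3: 0.8624% × 2000 = 17.25 pbw
  Al2O3: 12.86% × 2000 = 257.2 pbw
  SrO: 4.232% × 2000 = 84.64 pbw
Balance tally, oxide-wise, on the weights just shown, under the basis named above (each sum matches its target mass net of answer rounding effects):
  SiO2: 196.6·0.3226 + 1291·0.9950 = 1348 pbw (target 1348 pbw)
  K2O: 234.6·0.6818 = 160.0 pbw (target 159.9 pbw)
  ZrO2: 196.6·0.6764 = 133.0 pbw (target 133.0 pbw)
  B2O3: 30.68·0.5622 = 17.25 pbw (target 17.25 pbw)
  Al2O3: 387.4·0.6539 + 1291·0.003000 = 257.2 pbw (target 257.2 pbw)
  SrO: 120.8·0.7007 = 84.64 pbw (target 84.64 pbw)
The glass-mass cross-check: batch total minus LOI = 2000 pbw (oxide target masses add up to 2000 pbw; stated basis 2000 pbw — any gap is answer rounding).
Summing the batch: Σ batch = 2261 pbw; LOI loss = Σ batch·LOI = 261.1 pbw; as yield: glass ÷ batch → 88.45%.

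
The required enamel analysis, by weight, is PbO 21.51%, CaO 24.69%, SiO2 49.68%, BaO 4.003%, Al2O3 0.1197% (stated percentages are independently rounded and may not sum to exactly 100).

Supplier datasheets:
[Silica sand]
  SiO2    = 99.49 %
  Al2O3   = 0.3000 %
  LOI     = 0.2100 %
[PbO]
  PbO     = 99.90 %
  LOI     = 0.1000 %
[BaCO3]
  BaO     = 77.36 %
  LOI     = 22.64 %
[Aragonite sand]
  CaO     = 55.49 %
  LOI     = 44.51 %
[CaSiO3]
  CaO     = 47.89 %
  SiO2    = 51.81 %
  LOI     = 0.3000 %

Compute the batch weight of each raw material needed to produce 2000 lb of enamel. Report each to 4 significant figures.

Mid-chain values are shown rounded to four significant digits alongside each step — all arithmetic holds full float precision at all times. Exactly one rounding lands on every reported figure. The derived quantities (the totals, the five compositions, net glass mass, the yield, LOI) are carried at full float precision starting from the weights per 2000 lb of glass, as they appear in the problem or the answer.
Target masses of each oxide per 2000 lb enamel:
  PbO: 21.51% × 2000 = 430.2 lb
  CaO: 24.69% × 2000 = 493.8 lb
  SiO2: 49.68% × 2000 = 993.6 lb
  BaO: 4.003% × 2000 = 80.06 lb
  Al2O3: 0.1197% × 2000 = 2.394 lb
Balance tally, oxide-wise, working from each reported weight, versus the basis set out (target by target, the sums agree net of answer rounding effects):
  PbO: 430.6·0.9990 = 430.2 lb (target 430.2 lb)
  CaO: 557.3·0.5549 + 385.4·0.4789 = 493.8 lb (target 493.8 lb)
  SiO2: 798.0·0.9949 + 385.4·0.5181 = 993.6 lb (target 993.6 lb)
  BaO: 103.5·0.7736 = 80.07 lb (target 80.06 lb)
  Al2O3: 798.0·0.003000 = 2.394 lb (target 2.394 lb)
Glass-mass bookkeeping: total charge less LOI = 2000 lb (the Σ of target masses is 2000 lb; stated basis 2000 lb — differing by rounding only).
Adding the batch up: Σ batch = 2275 lb; the LOI term Σ batch·LOI equals 274.7 lb; as yield: glass ÷ batch → 87.92%.

Batch per 2000 lb enamel:
  Silica sand: 798.0 lb
  PbO: 430.6 lb
  BaCO3: 103.5 lb
  Aragonite sand: 557.3 lb
  CaSiO3: 385.4 lb
Total batch = 2275 lb; LOI loss = 274.7 lb; yield = 87.92%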